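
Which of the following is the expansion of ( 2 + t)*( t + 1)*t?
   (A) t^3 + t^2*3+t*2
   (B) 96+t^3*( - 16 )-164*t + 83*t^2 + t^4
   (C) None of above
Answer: A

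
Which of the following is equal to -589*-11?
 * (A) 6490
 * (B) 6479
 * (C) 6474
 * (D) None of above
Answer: B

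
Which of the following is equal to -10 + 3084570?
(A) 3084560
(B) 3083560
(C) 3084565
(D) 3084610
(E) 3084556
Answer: A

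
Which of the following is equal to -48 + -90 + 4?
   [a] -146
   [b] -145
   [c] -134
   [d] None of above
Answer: c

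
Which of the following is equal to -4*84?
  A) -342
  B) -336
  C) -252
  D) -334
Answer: B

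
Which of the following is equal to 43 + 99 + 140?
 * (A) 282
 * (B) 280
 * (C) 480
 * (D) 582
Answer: A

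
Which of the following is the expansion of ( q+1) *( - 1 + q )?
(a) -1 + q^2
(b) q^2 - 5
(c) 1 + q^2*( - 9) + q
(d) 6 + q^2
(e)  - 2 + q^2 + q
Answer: a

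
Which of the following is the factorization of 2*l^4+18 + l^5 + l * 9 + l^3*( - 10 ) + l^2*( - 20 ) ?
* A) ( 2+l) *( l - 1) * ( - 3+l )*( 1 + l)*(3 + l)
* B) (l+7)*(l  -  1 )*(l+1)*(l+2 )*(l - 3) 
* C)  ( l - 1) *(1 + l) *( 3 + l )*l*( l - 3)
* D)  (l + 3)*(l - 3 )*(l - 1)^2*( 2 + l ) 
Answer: A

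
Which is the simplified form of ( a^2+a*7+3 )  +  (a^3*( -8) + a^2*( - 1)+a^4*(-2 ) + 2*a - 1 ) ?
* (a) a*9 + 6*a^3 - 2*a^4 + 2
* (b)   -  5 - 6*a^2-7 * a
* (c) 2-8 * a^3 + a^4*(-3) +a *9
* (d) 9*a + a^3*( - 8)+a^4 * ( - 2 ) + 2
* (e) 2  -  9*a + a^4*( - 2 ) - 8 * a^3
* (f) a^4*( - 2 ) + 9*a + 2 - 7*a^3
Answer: d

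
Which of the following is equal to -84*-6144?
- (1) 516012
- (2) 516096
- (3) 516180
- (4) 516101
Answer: 2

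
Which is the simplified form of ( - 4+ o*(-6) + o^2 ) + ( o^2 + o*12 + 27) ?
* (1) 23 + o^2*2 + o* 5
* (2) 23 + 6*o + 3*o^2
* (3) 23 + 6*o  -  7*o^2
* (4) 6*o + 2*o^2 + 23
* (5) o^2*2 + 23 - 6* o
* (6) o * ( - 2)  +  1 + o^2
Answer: 4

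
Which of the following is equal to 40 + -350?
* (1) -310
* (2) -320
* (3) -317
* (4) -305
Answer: 1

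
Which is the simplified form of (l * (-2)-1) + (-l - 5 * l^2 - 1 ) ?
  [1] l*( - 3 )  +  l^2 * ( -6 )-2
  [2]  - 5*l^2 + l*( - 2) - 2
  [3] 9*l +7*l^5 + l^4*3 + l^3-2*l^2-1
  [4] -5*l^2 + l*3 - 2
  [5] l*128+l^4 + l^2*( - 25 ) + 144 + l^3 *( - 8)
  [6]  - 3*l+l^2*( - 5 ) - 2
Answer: 6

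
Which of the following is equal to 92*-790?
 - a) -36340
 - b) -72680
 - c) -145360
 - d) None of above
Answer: b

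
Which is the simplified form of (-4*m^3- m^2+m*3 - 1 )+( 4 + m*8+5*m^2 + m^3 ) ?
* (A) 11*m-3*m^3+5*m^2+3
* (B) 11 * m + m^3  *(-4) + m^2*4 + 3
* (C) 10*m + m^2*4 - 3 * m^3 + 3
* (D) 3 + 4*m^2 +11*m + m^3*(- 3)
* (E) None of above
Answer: D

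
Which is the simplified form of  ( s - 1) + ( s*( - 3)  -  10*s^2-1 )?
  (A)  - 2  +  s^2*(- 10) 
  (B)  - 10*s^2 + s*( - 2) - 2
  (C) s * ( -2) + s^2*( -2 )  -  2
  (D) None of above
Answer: B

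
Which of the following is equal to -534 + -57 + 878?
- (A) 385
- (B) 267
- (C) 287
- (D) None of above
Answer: C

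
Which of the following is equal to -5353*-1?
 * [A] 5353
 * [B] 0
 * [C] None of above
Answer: A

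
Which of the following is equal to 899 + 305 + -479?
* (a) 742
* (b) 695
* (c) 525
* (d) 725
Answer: d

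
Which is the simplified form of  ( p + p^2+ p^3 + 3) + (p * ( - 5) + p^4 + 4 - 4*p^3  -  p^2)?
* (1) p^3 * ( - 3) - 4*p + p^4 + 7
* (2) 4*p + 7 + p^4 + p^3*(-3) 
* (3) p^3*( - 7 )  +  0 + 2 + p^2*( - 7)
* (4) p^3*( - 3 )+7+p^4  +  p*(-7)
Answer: 1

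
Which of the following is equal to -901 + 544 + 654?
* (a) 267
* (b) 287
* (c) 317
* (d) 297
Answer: d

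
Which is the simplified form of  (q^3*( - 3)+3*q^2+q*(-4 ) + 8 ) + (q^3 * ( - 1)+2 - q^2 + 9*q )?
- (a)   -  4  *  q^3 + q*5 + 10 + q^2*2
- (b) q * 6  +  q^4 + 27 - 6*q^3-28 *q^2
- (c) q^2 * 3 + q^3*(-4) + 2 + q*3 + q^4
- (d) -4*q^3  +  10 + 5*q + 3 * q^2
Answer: a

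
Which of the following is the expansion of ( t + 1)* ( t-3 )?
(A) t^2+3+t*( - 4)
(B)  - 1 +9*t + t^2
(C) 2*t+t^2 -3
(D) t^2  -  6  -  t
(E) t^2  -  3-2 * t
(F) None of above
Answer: E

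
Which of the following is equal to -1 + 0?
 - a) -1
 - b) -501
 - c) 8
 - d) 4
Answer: a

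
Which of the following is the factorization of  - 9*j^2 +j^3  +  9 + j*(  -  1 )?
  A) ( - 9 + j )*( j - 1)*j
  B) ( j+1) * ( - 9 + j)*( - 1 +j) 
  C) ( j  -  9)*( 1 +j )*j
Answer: B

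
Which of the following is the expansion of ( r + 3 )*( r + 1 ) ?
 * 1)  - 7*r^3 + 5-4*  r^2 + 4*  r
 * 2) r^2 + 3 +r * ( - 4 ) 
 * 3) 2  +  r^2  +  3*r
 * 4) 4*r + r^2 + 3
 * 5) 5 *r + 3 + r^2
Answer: 4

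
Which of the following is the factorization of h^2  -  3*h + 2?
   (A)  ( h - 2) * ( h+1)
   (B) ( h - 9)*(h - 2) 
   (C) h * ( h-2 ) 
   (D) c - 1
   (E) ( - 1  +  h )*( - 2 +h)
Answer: E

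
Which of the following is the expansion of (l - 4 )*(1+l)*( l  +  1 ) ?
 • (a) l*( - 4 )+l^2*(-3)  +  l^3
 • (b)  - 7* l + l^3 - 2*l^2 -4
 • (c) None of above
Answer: b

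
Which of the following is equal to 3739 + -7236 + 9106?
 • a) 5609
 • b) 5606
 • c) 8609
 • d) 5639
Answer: a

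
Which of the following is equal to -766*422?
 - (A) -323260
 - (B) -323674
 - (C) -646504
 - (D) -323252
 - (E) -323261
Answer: D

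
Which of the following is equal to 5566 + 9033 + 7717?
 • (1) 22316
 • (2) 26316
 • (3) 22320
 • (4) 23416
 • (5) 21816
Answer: 1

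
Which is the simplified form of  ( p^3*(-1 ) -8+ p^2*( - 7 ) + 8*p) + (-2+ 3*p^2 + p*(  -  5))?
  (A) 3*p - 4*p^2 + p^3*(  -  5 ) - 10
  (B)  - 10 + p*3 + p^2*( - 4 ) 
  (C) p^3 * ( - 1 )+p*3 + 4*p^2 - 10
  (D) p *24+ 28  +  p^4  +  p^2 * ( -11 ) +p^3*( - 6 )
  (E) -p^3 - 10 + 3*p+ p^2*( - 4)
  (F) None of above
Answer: E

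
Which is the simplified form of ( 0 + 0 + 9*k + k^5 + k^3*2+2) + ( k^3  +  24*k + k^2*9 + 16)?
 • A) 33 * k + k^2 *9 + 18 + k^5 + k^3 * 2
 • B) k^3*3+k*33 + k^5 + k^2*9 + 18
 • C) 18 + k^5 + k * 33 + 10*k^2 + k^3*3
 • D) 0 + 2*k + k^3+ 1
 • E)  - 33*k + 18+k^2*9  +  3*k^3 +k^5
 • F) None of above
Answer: B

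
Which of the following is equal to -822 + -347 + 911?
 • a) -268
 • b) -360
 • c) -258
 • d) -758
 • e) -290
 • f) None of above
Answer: c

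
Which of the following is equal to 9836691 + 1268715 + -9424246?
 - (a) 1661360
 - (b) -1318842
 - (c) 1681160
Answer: c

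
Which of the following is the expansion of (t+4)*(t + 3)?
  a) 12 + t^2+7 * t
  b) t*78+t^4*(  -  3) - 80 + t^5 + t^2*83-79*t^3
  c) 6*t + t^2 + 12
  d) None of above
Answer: a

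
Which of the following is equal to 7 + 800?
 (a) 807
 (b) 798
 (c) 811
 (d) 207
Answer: a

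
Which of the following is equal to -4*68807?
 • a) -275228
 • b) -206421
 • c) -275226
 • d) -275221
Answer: a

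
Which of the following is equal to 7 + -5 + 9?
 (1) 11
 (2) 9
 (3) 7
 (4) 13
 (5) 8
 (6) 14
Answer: 1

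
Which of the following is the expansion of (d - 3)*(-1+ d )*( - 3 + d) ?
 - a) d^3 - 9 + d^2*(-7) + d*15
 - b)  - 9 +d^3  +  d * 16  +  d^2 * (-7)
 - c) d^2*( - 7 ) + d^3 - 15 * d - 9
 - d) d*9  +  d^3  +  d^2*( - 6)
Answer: a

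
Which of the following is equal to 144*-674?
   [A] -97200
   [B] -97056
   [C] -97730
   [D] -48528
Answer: B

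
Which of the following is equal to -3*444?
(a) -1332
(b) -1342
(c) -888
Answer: a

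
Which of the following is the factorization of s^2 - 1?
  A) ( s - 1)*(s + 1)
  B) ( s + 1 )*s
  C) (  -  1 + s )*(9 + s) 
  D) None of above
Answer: A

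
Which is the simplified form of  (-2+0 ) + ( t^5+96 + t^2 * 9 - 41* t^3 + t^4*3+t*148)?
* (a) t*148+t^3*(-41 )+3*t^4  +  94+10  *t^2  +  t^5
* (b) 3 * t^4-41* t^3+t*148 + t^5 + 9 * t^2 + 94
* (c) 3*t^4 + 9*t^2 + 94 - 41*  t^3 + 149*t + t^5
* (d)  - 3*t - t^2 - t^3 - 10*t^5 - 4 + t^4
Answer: b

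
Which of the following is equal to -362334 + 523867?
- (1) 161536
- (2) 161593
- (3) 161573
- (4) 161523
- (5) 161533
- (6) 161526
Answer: 5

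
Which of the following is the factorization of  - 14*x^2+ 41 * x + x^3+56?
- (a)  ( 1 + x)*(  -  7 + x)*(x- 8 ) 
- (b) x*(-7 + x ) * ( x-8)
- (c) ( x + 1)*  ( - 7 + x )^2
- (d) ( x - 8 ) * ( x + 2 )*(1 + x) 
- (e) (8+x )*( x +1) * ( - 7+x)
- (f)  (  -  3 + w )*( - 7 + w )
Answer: a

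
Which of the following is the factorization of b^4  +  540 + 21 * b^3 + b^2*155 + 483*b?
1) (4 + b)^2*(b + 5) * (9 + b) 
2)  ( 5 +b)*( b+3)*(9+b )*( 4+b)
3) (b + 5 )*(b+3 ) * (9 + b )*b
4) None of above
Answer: 2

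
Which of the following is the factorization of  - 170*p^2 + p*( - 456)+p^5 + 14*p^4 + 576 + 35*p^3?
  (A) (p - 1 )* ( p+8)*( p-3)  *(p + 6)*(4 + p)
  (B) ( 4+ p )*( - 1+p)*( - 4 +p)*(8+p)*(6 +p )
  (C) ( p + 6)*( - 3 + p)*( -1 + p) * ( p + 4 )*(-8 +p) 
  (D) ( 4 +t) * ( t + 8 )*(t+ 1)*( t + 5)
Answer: A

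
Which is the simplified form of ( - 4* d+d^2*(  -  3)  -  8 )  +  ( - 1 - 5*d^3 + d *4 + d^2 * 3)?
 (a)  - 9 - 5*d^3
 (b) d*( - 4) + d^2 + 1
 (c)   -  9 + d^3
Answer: a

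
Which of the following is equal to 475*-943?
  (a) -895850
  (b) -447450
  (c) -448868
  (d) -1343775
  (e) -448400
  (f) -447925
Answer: f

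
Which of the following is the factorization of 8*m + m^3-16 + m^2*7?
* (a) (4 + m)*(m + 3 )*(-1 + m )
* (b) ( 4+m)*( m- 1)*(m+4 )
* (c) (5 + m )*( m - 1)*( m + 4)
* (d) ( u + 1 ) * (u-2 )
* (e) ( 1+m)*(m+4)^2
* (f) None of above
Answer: b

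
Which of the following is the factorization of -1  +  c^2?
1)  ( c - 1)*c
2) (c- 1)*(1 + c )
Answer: 2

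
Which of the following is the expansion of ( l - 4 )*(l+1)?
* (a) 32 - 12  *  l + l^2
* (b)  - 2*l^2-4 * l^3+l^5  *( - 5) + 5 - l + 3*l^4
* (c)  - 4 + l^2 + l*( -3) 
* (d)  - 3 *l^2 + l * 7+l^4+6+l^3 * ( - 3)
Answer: c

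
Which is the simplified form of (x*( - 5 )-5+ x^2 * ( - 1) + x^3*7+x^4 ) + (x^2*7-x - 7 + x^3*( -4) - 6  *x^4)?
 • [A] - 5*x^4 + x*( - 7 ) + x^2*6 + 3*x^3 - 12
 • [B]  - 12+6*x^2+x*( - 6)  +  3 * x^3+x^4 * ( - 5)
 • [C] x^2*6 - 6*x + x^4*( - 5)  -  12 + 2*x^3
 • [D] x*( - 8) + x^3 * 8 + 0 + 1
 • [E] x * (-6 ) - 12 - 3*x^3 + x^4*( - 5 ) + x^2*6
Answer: B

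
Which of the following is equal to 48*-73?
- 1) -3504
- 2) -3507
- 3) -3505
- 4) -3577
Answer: 1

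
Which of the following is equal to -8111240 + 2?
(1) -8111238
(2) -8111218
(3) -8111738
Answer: 1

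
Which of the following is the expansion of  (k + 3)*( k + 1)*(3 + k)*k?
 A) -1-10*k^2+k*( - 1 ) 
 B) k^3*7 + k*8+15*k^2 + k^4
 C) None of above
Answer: C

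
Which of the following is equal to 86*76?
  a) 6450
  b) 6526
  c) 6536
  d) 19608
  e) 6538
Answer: c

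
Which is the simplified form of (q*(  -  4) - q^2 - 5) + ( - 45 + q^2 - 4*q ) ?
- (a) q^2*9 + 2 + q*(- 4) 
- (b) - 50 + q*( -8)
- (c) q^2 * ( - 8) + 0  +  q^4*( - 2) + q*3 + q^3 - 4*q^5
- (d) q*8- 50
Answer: b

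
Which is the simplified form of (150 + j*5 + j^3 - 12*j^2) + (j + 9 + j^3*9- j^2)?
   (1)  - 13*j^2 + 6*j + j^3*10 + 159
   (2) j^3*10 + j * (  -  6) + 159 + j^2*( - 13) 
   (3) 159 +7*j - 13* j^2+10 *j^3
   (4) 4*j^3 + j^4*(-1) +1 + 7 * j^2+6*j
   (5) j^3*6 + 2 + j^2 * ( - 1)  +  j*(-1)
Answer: 1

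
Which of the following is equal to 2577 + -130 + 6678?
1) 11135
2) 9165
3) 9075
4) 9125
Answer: 4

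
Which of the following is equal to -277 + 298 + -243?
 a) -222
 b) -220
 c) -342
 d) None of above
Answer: a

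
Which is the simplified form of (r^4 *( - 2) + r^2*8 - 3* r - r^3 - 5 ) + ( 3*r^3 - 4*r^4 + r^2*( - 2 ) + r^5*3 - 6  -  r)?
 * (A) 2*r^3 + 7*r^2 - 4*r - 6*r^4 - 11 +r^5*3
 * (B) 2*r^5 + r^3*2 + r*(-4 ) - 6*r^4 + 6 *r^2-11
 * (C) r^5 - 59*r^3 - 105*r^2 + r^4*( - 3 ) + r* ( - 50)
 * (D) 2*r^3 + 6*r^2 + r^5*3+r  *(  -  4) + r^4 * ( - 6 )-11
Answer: D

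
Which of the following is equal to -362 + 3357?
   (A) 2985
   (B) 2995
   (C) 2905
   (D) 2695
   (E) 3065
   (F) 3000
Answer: B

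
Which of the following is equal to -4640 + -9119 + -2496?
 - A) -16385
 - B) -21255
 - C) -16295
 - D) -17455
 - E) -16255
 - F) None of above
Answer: E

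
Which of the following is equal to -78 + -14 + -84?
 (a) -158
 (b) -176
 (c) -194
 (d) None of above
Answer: b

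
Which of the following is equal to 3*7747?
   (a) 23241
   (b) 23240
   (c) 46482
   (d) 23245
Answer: a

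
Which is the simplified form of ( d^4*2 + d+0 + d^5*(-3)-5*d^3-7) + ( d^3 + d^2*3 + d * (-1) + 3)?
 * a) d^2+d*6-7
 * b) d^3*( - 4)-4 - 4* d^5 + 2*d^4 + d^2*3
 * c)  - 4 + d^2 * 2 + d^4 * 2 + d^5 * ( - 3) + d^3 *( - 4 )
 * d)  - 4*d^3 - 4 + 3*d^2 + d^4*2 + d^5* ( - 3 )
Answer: d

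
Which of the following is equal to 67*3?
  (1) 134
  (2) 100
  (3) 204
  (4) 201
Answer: 4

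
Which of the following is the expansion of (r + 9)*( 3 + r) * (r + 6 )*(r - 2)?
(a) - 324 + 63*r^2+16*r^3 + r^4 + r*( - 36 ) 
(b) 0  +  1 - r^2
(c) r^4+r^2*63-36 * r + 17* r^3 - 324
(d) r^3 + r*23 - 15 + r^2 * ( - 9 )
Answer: a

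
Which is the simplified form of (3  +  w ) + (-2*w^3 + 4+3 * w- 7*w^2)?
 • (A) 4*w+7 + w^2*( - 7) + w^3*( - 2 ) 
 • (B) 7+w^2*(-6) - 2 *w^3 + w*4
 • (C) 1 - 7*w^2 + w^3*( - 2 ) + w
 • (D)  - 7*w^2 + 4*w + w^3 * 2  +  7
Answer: A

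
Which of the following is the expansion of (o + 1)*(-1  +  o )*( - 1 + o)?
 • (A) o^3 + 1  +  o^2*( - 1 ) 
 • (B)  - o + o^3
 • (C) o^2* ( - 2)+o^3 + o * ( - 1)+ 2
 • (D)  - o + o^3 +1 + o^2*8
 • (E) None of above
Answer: E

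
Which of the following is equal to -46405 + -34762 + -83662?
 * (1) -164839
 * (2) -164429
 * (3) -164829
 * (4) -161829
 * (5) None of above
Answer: 3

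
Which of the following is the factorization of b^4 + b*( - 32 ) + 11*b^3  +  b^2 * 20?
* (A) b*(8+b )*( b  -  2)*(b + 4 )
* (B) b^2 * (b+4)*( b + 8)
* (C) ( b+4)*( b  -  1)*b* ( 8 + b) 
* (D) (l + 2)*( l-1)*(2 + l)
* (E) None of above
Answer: C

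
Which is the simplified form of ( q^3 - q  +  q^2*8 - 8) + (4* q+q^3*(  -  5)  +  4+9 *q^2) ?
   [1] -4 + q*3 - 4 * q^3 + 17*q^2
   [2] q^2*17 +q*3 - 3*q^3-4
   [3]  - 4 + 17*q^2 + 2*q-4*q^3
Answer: 1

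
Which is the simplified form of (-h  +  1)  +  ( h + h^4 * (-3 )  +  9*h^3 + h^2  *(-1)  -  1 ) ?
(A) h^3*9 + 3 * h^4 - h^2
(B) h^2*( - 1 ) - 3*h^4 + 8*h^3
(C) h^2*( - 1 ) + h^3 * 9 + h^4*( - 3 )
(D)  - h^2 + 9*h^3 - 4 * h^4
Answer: C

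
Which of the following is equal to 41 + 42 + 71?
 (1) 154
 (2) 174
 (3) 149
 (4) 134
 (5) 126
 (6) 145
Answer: 1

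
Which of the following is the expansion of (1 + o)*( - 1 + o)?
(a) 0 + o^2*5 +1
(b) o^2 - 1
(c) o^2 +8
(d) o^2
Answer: b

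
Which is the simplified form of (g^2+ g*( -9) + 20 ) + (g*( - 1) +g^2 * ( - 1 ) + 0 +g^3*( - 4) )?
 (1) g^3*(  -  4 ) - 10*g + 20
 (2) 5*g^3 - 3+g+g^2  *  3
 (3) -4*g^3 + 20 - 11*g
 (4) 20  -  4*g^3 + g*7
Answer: 1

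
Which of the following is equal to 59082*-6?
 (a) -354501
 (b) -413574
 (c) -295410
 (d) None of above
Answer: d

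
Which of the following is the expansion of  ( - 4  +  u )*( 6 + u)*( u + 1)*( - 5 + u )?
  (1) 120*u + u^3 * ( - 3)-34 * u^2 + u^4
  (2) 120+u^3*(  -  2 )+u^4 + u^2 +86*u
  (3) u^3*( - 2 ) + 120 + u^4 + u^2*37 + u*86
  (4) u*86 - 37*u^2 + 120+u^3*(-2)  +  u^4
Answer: 4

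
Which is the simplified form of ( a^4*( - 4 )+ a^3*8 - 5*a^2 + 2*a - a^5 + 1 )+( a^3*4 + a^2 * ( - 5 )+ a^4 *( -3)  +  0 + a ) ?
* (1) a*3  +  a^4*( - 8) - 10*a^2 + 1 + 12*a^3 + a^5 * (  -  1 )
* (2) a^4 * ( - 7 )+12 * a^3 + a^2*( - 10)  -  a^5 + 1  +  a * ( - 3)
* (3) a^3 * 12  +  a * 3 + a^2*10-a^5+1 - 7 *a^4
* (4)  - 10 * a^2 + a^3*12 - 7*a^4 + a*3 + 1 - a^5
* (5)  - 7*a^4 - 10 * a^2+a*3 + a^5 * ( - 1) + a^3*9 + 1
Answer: 4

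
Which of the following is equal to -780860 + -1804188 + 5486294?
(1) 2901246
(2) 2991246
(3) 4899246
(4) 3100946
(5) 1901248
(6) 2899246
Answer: 1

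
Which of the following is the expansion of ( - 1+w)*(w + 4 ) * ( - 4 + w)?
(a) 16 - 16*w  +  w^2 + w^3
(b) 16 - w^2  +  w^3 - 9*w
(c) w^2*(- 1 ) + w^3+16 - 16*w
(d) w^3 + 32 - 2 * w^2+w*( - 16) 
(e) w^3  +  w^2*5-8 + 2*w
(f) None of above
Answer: c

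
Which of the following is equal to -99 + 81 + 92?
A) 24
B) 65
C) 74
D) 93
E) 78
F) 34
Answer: C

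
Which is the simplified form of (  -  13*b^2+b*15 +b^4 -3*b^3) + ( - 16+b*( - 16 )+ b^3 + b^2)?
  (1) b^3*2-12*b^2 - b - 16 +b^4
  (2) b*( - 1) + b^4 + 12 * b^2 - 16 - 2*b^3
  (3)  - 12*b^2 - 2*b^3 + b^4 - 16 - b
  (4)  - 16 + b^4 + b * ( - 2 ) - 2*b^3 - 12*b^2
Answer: 3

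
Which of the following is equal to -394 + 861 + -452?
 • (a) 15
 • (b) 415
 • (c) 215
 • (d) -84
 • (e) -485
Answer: a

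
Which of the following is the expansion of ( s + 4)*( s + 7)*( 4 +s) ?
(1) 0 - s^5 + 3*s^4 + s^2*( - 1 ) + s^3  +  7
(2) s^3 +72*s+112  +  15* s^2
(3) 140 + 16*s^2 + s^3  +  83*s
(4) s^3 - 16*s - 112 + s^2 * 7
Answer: 2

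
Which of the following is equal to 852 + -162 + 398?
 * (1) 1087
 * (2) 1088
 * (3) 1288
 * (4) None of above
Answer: 2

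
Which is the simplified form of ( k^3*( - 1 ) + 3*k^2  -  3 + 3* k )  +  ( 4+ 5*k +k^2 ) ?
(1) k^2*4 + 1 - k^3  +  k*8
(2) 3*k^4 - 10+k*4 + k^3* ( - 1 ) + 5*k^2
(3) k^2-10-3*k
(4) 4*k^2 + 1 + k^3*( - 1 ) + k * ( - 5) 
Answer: 1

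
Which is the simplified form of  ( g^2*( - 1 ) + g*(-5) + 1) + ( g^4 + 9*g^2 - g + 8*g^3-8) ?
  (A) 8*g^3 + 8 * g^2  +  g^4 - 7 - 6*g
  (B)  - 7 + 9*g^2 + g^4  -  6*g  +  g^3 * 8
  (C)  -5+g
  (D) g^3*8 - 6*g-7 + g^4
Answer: A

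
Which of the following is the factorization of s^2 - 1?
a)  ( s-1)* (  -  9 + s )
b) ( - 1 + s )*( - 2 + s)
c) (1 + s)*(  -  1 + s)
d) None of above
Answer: c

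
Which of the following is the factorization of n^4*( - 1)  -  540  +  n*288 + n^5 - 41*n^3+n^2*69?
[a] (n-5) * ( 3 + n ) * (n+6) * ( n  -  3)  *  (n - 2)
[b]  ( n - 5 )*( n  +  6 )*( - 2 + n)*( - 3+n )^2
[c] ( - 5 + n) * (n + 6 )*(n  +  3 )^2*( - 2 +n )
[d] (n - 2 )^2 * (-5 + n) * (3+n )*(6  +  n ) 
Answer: a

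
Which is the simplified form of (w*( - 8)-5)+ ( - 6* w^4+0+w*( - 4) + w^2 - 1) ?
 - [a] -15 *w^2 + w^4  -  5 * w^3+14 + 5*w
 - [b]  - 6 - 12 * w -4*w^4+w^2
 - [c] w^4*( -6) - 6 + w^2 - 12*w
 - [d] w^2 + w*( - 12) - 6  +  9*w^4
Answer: c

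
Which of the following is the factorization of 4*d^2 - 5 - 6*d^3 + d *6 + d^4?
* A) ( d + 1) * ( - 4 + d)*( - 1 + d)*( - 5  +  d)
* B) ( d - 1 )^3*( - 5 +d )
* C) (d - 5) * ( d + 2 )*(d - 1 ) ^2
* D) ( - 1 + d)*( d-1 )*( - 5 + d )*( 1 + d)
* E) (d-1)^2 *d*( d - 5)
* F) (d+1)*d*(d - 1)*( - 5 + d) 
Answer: D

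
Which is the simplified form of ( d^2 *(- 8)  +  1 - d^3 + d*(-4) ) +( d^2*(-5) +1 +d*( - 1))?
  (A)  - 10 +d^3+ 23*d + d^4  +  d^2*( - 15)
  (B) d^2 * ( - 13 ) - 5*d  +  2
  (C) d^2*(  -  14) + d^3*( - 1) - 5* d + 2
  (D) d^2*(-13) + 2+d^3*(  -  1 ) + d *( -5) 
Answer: D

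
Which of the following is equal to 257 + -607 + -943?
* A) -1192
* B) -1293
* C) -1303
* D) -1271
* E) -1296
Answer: B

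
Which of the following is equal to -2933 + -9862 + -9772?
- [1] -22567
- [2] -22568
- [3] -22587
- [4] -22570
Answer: 1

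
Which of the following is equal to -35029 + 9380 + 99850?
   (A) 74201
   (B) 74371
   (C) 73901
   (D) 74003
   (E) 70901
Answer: A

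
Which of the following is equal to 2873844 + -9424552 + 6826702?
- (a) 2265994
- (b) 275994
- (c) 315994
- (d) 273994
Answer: b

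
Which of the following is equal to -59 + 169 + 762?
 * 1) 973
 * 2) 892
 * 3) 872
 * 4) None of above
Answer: 3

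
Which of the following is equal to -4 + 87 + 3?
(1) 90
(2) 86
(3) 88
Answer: 2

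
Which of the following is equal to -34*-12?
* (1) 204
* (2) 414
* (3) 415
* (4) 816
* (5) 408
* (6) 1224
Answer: 5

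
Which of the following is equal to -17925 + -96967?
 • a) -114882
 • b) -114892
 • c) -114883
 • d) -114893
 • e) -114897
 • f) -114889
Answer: b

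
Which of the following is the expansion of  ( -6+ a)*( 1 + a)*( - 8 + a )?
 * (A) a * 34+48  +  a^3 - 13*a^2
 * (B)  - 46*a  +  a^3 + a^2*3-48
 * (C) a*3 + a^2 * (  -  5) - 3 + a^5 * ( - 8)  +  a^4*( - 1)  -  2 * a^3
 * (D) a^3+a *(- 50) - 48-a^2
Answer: A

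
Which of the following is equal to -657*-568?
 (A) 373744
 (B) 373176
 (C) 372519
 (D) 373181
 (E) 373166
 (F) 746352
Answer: B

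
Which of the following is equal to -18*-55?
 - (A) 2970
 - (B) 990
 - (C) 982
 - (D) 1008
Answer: B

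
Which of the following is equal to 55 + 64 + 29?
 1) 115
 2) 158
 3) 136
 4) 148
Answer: 4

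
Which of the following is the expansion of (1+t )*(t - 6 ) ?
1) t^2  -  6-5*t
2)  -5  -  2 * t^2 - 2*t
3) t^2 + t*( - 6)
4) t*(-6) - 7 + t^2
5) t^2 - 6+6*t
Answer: 1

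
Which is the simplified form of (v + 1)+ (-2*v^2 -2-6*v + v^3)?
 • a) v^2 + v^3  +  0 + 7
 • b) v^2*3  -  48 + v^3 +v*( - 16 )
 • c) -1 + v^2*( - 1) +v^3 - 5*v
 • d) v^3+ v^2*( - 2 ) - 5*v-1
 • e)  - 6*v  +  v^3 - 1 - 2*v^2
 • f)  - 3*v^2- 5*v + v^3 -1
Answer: d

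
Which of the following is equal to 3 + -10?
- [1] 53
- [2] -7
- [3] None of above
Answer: 2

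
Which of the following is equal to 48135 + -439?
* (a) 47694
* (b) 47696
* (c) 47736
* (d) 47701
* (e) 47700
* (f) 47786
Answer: b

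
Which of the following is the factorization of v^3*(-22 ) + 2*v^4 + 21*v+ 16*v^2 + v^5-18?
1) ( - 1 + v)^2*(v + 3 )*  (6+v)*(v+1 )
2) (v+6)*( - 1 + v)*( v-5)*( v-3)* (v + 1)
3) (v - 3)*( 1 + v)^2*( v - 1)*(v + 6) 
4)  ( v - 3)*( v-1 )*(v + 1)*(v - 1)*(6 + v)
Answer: 4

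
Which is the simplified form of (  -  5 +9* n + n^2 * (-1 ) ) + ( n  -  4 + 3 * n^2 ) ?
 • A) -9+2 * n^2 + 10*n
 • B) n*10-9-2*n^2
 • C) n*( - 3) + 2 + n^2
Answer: A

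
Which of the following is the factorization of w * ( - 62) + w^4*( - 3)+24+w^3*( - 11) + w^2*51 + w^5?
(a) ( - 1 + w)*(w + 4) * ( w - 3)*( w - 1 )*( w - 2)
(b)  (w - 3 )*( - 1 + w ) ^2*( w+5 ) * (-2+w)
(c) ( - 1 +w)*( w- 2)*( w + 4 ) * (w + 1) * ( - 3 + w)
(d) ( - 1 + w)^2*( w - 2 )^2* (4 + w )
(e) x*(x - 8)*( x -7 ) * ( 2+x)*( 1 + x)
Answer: a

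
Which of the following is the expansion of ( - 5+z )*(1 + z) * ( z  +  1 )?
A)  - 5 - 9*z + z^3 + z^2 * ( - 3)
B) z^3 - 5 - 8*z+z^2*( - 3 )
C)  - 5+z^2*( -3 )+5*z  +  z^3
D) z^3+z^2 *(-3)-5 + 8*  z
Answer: A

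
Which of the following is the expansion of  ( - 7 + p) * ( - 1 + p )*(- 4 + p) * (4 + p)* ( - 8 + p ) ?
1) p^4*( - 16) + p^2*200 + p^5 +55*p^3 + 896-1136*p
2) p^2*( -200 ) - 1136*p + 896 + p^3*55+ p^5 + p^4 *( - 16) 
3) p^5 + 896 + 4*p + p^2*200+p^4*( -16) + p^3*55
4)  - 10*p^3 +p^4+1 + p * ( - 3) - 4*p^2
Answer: 1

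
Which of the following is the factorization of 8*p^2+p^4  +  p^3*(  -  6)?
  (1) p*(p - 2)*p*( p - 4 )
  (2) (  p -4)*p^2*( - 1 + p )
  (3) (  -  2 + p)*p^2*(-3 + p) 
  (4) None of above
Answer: 1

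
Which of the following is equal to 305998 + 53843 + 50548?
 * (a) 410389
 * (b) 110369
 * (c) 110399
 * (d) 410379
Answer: a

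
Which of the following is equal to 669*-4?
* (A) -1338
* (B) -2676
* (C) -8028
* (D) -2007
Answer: B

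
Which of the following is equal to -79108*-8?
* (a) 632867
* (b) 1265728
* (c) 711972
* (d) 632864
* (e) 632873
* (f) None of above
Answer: d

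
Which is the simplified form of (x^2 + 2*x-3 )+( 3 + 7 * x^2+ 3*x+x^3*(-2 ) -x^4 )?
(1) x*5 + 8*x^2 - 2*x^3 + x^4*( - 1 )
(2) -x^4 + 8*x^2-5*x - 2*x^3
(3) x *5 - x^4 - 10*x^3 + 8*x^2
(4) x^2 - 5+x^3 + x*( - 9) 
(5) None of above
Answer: 1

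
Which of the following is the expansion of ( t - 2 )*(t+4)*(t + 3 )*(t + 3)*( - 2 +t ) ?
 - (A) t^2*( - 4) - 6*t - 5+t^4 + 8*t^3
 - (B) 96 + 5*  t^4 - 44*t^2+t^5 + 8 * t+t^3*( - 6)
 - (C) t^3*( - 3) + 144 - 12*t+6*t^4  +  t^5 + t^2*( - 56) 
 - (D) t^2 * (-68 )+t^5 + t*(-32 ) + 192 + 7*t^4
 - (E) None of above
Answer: C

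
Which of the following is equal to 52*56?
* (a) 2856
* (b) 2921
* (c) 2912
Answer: c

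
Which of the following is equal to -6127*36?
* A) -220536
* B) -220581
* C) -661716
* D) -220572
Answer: D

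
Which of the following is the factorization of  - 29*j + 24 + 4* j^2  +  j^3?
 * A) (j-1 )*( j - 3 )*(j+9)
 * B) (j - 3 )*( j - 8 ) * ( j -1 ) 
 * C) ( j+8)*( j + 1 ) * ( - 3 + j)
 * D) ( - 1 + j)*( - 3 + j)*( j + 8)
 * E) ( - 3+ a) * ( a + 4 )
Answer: D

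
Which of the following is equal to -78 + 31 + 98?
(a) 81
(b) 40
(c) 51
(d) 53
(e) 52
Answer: c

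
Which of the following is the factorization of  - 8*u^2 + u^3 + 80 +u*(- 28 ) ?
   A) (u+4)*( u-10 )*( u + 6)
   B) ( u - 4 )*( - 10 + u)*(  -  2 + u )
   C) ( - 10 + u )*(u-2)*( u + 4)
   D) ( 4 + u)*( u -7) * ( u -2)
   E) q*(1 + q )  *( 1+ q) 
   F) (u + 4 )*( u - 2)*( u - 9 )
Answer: C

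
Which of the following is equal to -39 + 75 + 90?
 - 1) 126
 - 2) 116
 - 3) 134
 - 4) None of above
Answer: 1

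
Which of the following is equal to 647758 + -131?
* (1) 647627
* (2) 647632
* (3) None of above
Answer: 1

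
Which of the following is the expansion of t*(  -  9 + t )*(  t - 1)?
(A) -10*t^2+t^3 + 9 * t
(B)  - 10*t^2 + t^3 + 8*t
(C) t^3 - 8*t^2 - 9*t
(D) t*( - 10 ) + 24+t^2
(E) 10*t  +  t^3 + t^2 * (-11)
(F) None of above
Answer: A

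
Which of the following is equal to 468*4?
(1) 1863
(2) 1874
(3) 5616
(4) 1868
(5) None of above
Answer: 5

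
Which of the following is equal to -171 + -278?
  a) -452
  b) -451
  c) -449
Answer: c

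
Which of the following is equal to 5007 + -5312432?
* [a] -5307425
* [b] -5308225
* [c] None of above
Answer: a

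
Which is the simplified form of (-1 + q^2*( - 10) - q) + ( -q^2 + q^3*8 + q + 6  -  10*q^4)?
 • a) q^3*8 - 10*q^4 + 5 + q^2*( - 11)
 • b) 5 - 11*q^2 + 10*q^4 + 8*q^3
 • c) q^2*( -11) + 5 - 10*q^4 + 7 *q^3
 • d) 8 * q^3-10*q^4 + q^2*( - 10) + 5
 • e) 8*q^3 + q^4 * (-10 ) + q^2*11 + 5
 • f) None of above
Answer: a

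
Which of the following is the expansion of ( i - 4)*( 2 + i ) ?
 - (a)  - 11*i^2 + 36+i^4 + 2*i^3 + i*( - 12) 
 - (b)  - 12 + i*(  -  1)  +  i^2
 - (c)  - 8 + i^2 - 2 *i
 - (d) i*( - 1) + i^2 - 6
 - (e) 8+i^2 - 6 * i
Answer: c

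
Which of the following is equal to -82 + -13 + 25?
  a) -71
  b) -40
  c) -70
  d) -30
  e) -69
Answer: c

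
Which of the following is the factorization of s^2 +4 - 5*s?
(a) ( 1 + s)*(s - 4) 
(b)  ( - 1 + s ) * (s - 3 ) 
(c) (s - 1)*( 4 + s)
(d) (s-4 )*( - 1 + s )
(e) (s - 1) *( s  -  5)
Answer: d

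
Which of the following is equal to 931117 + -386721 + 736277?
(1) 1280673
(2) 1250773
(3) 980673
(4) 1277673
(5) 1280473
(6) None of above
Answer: 1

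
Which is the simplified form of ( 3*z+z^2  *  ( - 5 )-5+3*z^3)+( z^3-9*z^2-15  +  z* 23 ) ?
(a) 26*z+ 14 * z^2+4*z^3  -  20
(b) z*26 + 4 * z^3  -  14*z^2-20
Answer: b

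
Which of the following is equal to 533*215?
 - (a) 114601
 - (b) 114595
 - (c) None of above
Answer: b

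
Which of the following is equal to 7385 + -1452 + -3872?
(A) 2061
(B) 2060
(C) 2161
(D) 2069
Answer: A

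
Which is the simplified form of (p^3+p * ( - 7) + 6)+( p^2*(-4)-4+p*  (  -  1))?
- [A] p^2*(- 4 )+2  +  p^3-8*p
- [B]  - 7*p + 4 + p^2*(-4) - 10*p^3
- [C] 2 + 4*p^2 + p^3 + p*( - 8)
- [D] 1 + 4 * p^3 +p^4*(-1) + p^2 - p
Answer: A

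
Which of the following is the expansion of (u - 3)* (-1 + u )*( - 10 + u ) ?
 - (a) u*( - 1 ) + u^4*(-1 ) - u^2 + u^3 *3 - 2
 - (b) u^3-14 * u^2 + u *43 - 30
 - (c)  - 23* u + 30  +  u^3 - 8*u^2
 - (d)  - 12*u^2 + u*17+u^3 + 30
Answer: b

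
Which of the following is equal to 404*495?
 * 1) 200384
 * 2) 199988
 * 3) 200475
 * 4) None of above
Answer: 4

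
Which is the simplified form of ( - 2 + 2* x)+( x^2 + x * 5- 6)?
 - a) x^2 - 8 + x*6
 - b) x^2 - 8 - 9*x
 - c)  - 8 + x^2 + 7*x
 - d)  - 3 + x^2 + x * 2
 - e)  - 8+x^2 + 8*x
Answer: c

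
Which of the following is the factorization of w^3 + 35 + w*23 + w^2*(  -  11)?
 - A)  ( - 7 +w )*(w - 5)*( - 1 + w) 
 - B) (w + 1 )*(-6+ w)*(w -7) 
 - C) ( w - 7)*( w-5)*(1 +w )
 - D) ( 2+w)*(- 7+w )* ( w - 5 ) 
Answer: C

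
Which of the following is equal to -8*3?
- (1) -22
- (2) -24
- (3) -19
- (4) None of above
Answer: 2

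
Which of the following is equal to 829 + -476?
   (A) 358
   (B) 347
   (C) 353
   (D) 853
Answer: C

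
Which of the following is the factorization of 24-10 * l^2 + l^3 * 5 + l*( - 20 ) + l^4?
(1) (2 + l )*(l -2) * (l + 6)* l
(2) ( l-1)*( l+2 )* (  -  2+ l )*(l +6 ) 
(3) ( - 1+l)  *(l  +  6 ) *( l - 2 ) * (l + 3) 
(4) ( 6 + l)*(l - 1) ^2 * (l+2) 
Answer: 2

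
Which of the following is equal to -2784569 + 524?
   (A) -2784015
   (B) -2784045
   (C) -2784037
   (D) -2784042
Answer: B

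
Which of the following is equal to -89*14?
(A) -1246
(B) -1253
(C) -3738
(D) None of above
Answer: A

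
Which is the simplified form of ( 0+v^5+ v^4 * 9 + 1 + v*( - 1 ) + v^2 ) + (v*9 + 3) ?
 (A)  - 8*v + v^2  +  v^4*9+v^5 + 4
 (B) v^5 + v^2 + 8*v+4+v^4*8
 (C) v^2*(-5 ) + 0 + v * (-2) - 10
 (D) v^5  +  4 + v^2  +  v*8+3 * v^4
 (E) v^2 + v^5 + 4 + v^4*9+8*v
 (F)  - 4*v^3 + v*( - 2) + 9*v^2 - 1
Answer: E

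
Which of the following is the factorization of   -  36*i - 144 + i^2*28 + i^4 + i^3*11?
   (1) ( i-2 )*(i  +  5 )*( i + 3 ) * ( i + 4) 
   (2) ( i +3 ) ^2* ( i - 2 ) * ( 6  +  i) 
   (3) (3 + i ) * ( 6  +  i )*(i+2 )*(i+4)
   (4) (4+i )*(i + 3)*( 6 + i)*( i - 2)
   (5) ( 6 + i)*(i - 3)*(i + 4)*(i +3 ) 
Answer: 4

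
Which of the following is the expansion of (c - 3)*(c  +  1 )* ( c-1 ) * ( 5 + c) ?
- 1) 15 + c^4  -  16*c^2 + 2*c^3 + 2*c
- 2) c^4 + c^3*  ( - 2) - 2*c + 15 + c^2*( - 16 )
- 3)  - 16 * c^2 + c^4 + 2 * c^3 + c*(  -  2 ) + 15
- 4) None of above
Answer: 3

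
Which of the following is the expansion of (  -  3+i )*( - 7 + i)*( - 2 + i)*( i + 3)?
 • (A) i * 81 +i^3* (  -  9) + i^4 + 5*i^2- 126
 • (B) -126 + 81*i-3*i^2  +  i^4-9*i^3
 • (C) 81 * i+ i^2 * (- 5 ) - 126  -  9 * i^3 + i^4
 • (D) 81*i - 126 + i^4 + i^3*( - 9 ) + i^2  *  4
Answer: A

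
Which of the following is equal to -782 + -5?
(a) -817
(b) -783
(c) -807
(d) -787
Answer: d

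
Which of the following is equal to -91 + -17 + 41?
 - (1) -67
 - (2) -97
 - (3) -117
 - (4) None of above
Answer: 1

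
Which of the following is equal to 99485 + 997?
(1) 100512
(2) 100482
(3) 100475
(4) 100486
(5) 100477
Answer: 2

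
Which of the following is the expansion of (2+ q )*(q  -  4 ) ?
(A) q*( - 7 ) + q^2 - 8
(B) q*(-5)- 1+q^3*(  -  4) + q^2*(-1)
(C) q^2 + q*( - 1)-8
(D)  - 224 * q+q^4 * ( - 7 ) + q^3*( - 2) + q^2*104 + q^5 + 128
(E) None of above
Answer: E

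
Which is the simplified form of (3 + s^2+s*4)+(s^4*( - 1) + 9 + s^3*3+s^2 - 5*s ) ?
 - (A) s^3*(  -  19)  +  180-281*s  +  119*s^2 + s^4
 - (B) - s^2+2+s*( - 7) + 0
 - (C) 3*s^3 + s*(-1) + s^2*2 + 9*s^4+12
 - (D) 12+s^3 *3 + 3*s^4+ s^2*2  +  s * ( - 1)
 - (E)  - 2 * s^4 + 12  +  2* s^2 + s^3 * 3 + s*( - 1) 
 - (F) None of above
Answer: F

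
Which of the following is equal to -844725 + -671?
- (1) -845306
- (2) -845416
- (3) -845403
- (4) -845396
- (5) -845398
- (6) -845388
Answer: 4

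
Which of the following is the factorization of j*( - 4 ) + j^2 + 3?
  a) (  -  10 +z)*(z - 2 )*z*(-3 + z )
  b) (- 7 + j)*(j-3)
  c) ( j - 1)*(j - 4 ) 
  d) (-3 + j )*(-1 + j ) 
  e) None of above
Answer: d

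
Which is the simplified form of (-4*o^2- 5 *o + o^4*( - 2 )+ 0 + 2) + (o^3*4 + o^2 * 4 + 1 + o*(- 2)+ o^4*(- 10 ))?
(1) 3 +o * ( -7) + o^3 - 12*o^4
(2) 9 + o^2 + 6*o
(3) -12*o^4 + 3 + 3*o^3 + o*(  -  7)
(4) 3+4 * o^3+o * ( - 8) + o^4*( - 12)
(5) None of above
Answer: 5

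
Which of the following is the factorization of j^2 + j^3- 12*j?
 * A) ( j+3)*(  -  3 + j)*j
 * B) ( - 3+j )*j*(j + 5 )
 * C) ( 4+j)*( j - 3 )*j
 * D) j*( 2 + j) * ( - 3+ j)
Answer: C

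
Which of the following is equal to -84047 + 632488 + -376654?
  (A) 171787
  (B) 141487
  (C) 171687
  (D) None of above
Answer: A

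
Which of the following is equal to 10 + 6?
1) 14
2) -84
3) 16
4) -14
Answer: 3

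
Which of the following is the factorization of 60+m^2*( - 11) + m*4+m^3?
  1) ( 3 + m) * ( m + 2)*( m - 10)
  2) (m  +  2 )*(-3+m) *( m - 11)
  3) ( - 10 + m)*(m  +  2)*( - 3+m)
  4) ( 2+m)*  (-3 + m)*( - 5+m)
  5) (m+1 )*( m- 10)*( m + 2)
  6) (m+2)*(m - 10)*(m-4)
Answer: 3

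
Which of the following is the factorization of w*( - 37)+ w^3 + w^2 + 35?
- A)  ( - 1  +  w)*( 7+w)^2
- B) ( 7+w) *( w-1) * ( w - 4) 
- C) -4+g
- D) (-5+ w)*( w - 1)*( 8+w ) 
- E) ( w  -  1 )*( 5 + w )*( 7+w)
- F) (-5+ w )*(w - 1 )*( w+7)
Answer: F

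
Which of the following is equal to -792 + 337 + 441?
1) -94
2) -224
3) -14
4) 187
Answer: 3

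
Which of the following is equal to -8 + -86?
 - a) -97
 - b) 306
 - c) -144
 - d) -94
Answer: d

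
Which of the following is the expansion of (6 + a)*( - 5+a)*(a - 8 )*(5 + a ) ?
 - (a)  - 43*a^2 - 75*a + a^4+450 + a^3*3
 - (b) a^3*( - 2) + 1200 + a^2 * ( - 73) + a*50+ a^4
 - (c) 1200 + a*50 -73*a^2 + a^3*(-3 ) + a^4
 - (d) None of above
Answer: b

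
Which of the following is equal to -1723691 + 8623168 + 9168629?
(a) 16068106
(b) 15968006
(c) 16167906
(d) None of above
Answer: a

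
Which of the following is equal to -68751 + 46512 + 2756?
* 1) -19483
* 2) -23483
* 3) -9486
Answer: 1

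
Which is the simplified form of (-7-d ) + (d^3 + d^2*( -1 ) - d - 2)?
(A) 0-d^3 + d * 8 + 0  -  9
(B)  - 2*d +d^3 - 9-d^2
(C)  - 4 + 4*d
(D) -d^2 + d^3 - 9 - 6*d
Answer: B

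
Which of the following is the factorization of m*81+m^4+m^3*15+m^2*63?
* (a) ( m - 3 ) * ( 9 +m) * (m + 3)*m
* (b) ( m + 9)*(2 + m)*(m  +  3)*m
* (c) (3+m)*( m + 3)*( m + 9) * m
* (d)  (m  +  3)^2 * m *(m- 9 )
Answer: c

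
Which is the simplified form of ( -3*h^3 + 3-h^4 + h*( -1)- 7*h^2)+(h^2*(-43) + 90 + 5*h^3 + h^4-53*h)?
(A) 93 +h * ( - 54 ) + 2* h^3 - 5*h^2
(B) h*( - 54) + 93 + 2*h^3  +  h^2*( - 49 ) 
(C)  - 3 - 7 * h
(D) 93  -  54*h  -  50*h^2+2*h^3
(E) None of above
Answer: D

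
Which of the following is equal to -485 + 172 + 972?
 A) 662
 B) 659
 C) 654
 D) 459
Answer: B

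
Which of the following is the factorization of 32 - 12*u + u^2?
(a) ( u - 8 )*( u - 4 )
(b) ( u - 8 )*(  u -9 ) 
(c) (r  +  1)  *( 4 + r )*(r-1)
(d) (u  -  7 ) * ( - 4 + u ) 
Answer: a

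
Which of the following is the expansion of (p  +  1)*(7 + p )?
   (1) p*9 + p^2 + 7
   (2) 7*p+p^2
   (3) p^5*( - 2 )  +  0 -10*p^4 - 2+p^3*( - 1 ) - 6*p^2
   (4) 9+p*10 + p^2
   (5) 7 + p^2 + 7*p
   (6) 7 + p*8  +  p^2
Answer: 6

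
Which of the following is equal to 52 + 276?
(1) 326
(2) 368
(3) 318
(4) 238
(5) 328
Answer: 5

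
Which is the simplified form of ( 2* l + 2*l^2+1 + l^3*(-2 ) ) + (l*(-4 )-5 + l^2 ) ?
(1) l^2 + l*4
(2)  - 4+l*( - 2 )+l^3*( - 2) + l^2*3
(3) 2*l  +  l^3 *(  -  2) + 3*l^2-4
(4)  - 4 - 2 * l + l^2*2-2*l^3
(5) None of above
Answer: 2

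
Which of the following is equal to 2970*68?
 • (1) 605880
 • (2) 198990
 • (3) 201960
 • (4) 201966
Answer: 3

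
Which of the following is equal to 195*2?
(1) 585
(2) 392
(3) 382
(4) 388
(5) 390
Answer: 5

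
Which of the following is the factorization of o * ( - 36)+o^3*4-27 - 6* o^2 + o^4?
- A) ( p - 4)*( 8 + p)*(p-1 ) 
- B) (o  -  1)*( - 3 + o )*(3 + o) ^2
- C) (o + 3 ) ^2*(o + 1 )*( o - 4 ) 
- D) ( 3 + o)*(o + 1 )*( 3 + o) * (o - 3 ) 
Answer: D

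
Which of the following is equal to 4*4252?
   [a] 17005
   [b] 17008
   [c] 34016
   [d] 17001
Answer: b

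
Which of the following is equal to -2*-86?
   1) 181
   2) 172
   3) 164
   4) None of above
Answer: 2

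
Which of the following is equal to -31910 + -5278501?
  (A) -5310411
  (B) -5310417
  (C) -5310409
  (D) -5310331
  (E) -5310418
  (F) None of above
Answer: A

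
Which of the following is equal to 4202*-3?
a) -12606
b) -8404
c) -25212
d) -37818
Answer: a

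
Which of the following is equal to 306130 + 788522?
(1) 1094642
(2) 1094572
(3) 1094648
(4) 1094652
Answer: 4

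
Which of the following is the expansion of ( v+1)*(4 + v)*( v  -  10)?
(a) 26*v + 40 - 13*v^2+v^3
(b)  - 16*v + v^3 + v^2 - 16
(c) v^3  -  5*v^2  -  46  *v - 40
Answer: c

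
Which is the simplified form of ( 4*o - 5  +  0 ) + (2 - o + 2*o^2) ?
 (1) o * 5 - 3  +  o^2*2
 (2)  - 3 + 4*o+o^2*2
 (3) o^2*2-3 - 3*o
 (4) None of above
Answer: 4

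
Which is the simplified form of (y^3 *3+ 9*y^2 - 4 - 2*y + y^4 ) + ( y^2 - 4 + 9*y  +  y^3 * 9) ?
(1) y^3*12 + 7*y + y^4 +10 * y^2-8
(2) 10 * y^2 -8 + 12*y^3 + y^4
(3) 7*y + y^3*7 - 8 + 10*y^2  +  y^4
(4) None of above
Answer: 1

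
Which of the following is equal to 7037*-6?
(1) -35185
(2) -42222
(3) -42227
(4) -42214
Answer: 2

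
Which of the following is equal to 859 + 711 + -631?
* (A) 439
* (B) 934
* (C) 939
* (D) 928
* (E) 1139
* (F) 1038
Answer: C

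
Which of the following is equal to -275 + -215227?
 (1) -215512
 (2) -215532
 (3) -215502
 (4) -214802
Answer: 3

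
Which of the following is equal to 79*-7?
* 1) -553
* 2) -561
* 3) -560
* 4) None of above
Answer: 1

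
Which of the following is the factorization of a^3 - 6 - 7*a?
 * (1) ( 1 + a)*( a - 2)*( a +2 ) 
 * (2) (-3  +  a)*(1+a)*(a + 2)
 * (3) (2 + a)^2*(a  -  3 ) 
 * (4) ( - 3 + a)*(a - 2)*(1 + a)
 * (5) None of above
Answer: 2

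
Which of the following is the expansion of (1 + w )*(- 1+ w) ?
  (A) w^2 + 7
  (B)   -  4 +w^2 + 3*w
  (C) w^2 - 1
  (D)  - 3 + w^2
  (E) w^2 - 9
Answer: C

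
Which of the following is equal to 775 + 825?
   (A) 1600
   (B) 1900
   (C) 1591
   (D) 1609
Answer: A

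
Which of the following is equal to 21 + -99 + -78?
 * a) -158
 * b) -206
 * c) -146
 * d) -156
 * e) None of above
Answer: d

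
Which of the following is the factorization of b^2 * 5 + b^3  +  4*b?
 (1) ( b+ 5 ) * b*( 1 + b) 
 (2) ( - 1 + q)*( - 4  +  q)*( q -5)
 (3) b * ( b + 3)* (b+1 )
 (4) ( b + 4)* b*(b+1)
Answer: 4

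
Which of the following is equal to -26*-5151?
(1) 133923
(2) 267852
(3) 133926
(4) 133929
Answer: 3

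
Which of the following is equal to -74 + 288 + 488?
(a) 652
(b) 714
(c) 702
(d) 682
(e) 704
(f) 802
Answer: c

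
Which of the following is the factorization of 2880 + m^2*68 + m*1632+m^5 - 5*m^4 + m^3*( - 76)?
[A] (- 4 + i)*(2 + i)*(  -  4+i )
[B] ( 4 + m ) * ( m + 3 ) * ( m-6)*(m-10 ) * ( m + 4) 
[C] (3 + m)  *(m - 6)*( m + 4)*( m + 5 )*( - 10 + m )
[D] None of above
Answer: B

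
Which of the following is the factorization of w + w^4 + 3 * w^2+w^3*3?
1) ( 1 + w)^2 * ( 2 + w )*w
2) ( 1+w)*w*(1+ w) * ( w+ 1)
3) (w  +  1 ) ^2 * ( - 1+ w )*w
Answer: 2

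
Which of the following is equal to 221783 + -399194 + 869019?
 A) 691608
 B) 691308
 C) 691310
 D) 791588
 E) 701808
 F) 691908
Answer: A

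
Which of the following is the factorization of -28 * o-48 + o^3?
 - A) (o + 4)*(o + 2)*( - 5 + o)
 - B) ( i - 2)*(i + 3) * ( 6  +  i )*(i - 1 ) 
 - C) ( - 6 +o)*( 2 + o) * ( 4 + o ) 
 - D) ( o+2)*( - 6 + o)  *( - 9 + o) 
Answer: C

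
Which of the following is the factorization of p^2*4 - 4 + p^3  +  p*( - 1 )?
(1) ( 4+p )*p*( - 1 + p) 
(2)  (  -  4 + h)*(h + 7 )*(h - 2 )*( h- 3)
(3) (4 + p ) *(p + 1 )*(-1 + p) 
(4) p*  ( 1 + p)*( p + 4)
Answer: 3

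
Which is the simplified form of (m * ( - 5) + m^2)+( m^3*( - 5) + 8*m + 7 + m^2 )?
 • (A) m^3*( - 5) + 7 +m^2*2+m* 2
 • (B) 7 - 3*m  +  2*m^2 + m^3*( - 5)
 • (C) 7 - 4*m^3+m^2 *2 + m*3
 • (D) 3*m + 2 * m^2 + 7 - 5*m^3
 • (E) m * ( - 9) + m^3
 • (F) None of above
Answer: D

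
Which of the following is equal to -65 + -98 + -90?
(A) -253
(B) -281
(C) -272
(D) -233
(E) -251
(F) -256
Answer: A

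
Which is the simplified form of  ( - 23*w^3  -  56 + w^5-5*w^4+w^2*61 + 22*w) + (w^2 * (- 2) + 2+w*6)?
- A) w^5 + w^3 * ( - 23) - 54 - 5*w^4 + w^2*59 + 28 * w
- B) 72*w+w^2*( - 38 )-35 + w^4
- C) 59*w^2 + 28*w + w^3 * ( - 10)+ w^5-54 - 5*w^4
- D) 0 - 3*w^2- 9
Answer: A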